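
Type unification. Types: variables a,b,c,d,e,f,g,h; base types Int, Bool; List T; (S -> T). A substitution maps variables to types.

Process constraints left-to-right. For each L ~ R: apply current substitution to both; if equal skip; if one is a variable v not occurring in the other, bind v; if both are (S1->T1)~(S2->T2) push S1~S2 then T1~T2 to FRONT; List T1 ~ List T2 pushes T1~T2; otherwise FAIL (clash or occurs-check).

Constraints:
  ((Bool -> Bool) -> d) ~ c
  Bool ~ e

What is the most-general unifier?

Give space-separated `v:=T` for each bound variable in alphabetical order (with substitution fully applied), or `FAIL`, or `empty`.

Answer: c:=((Bool -> Bool) -> d) e:=Bool

Derivation:
step 1: unify ((Bool -> Bool) -> d) ~ c  [subst: {-} | 1 pending]
  bind c := ((Bool -> Bool) -> d)
step 2: unify Bool ~ e  [subst: {c:=((Bool -> Bool) -> d)} | 0 pending]
  bind e := Bool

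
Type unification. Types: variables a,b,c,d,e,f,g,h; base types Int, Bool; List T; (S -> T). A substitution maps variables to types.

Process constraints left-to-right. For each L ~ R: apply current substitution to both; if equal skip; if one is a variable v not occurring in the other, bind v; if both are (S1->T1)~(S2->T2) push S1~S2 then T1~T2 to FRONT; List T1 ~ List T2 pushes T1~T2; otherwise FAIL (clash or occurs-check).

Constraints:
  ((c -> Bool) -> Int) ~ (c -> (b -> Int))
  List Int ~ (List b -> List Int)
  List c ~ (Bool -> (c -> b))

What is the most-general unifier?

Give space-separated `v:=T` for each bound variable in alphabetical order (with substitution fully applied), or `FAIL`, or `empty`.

Answer: FAIL

Derivation:
step 1: unify ((c -> Bool) -> Int) ~ (c -> (b -> Int))  [subst: {-} | 2 pending]
  -> decompose arrow: push (c -> Bool)~c, Int~(b -> Int)
step 2: unify (c -> Bool) ~ c  [subst: {-} | 3 pending]
  occurs-check fail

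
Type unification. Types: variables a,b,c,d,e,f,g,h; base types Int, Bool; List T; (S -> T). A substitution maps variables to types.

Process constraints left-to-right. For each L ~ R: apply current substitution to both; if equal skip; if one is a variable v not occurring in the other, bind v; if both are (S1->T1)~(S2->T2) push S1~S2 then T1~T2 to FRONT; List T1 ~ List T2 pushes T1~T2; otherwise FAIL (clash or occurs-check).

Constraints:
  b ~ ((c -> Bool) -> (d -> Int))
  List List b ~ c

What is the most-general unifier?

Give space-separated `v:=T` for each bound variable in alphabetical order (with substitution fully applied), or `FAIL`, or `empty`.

step 1: unify b ~ ((c -> Bool) -> (d -> Int))  [subst: {-} | 1 pending]
  bind b := ((c -> Bool) -> (d -> Int))
step 2: unify List List ((c -> Bool) -> (d -> Int)) ~ c  [subst: {b:=((c -> Bool) -> (d -> Int))} | 0 pending]
  occurs-check fail

Answer: FAIL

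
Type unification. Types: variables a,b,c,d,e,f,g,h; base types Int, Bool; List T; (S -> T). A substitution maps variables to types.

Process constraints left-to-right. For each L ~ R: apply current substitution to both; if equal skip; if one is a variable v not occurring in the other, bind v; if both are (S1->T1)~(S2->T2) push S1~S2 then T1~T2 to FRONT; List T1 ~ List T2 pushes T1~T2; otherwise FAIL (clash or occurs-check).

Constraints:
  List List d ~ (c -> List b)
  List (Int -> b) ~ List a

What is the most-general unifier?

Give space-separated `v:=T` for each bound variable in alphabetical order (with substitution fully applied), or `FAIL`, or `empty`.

step 1: unify List List d ~ (c -> List b)  [subst: {-} | 1 pending]
  clash: List List d vs (c -> List b)

Answer: FAIL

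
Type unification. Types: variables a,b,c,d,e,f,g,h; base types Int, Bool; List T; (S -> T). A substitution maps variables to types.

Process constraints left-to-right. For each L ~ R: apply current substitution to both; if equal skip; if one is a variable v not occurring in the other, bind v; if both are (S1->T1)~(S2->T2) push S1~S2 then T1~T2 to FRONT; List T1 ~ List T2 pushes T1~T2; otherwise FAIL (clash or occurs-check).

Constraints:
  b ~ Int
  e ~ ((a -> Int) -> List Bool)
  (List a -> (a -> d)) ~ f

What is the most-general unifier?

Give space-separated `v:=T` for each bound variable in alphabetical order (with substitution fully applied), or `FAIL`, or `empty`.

Answer: b:=Int e:=((a -> Int) -> List Bool) f:=(List a -> (a -> d))

Derivation:
step 1: unify b ~ Int  [subst: {-} | 2 pending]
  bind b := Int
step 2: unify e ~ ((a -> Int) -> List Bool)  [subst: {b:=Int} | 1 pending]
  bind e := ((a -> Int) -> List Bool)
step 3: unify (List a -> (a -> d)) ~ f  [subst: {b:=Int, e:=((a -> Int) -> List Bool)} | 0 pending]
  bind f := (List a -> (a -> d))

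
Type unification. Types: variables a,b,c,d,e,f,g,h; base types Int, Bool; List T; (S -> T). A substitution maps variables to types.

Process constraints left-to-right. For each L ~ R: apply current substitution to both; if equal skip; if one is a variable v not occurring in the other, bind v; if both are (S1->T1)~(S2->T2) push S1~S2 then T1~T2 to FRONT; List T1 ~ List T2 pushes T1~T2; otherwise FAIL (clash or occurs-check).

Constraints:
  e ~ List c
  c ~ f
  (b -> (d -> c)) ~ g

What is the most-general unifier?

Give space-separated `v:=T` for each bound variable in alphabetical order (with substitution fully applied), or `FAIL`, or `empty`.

Answer: c:=f e:=List f g:=(b -> (d -> f))

Derivation:
step 1: unify e ~ List c  [subst: {-} | 2 pending]
  bind e := List c
step 2: unify c ~ f  [subst: {e:=List c} | 1 pending]
  bind c := f
step 3: unify (b -> (d -> f)) ~ g  [subst: {e:=List c, c:=f} | 0 pending]
  bind g := (b -> (d -> f))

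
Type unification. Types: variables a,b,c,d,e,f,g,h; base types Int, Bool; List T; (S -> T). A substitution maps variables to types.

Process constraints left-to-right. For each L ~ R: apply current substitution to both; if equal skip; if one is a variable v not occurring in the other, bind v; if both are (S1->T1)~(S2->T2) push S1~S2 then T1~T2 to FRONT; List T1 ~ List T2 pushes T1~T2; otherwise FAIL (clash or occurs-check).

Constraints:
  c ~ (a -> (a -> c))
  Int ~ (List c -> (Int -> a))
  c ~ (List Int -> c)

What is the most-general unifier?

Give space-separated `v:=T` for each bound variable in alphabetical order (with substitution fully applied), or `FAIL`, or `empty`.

step 1: unify c ~ (a -> (a -> c))  [subst: {-} | 2 pending]
  occurs-check fail: c in (a -> (a -> c))

Answer: FAIL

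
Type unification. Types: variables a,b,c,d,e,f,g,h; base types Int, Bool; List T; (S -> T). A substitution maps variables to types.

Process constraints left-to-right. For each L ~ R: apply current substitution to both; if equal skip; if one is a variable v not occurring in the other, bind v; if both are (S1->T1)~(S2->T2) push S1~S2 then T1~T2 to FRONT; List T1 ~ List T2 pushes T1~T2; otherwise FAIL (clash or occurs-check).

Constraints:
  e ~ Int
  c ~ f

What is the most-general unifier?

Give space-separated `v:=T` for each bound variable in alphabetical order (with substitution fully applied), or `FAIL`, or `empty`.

Answer: c:=f e:=Int

Derivation:
step 1: unify e ~ Int  [subst: {-} | 1 pending]
  bind e := Int
step 2: unify c ~ f  [subst: {e:=Int} | 0 pending]
  bind c := f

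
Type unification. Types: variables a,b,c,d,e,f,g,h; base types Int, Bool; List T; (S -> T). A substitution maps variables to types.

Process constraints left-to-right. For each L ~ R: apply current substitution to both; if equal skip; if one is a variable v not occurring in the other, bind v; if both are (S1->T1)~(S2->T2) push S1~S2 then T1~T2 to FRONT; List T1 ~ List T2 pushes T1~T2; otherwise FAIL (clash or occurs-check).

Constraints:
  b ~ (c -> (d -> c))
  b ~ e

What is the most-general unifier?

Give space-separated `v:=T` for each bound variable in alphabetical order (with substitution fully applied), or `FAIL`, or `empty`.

step 1: unify b ~ (c -> (d -> c))  [subst: {-} | 1 pending]
  bind b := (c -> (d -> c))
step 2: unify (c -> (d -> c)) ~ e  [subst: {b:=(c -> (d -> c))} | 0 pending]
  bind e := (c -> (d -> c))

Answer: b:=(c -> (d -> c)) e:=(c -> (d -> c))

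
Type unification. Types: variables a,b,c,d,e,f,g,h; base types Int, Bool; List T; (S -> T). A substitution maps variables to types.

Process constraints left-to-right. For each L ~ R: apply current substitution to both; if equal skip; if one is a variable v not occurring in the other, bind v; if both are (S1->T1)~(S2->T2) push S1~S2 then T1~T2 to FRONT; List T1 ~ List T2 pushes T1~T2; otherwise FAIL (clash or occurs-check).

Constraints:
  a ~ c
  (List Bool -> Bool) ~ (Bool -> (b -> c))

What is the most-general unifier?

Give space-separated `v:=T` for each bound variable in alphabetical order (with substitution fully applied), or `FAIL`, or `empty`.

step 1: unify a ~ c  [subst: {-} | 1 pending]
  bind a := c
step 2: unify (List Bool -> Bool) ~ (Bool -> (b -> c))  [subst: {a:=c} | 0 pending]
  -> decompose arrow: push List Bool~Bool, Bool~(b -> c)
step 3: unify List Bool ~ Bool  [subst: {a:=c} | 1 pending]
  clash: List Bool vs Bool

Answer: FAIL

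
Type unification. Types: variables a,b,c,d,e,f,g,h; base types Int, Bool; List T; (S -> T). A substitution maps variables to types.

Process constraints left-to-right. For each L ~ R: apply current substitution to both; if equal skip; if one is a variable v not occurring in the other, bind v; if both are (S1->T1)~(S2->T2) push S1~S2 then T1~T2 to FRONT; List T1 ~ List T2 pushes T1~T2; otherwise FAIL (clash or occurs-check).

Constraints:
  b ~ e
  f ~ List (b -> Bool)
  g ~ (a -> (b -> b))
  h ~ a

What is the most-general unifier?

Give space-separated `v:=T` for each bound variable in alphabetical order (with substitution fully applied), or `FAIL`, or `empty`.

step 1: unify b ~ e  [subst: {-} | 3 pending]
  bind b := e
step 2: unify f ~ List (e -> Bool)  [subst: {b:=e} | 2 pending]
  bind f := List (e -> Bool)
step 3: unify g ~ (a -> (e -> e))  [subst: {b:=e, f:=List (e -> Bool)} | 1 pending]
  bind g := (a -> (e -> e))
step 4: unify h ~ a  [subst: {b:=e, f:=List (e -> Bool), g:=(a -> (e -> e))} | 0 pending]
  bind h := a

Answer: b:=e f:=List (e -> Bool) g:=(a -> (e -> e)) h:=a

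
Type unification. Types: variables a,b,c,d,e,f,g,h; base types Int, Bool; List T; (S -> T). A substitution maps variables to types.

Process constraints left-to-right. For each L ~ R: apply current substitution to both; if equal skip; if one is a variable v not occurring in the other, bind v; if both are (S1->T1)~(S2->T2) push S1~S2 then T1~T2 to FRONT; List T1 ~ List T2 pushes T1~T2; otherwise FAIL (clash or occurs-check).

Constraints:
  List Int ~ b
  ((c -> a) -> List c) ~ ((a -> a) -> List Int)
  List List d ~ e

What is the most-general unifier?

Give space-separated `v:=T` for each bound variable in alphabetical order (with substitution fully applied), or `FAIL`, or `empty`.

Answer: a:=Int b:=List Int c:=Int e:=List List d

Derivation:
step 1: unify List Int ~ b  [subst: {-} | 2 pending]
  bind b := List Int
step 2: unify ((c -> a) -> List c) ~ ((a -> a) -> List Int)  [subst: {b:=List Int} | 1 pending]
  -> decompose arrow: push (c -> a)~(a -> a), List c~List Int
step 3: unify (c -> a) ~ (a -> a)  [subst: {b:=List Int} | 2 pending]
  -> decompose arrow: push c~a, a~a
step 4: unify c ~ a  [subst: {b:=List Int} | 3 pending]
  bind c := a
step 5: unify a ~ a  [subst: {b:=List Int, c:=a} | 2 pending]
  -> identical, skip
step 6: unify List a ~ List Int  [subst: {b:=List Int, c:=a} | 1 pending]
  -> decompose List: push a~Int
step 7: unify a ~ Int  [subst: {b:=List Int, c:=a} | 1 pending]
  bind a := Int
step 8: unify List List d ~ e  [subst: {b:=List Int, c:=a, a:=Int} | 0 pending]
  bind e := List List d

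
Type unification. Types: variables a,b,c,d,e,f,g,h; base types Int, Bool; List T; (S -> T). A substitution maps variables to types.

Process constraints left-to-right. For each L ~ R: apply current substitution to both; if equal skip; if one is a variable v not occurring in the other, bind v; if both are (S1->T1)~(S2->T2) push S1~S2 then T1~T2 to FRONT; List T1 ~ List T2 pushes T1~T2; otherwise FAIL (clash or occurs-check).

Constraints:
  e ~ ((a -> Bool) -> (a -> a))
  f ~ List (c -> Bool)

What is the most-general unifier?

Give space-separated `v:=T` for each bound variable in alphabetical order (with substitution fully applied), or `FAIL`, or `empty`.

Answer: e:=((a -> Bool) -> (a -> a)) f:=List (c -> Bool)

Derivation:
step 1: unify e ~ ((a -> Bool) -> (a -> a))  [subst: {-} | 1 pending]
  bind e := ((a -> Bool) -> (a -> a))
step 2: unify f ~ List (c -> Bool)  [subst: {e:=((a -> Bool) -> (a -> a))} | 0 pending]
  bind f := List (c -> Bool)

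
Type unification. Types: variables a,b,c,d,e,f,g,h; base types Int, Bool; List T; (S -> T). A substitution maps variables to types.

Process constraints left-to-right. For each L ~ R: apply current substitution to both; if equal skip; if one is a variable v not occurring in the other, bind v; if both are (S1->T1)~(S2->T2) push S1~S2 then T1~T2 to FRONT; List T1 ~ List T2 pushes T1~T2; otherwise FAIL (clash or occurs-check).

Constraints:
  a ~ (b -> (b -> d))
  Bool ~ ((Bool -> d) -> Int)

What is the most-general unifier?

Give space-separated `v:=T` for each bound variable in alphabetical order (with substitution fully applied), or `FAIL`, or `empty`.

step 1: unify a ~ (b -> (b -> d))  [subst: {-} | 1 pending]
  bind a := (b -> (b -> d))
step 2: unify Bool ~ ((Bool -> d) -> Int)  [subst: {a:=(b -> (b -> d))} | 0 pending]
  clash: Bool vs ((Bool -> d) -> Int)

Answer: FAIL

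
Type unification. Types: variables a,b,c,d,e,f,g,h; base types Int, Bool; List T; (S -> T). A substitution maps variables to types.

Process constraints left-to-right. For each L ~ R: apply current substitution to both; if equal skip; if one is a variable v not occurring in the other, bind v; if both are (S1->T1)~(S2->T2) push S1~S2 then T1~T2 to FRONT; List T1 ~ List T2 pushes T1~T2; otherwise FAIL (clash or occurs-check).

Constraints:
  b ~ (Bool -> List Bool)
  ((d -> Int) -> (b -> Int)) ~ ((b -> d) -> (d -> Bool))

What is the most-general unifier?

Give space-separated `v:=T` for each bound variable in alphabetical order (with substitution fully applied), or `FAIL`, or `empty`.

step 1: unify b ~ (Bool -> List Bool)  [subst: {-} | 1 pending]
  bind b := (Bool -> List Bool)
step 2: unify ((d -> Int) -> ((Bool -> List Bool) -> Int)) ~ (((Bool -> List Bool) -> d) -> (d -> Bool))  [subst: {b:=(Bool -> List Bool)} | 0 pending]
  -> decompose arrow: push (d -> Int)~((Bool -> List Bool) -> d), ((Bool -> List Bool) -> Int)~(d -> Bool)
step 3: unify (d -> Int) ~ ((Bool -> List Bool) -> d)  [subst: {b:=(Bool -> List Bool)} | 1 pending]
  -> decompose arrow: push d~(Bool -> List Bool), Int~d
step 4: unify d ~ (Bool -> List Bool)  [subst: {b:=(Bool -> List Bool)} | 2 pending]
  bind d := (Bool -> List Bool)
step 5: unify Int ~ (Bool -> List Bool)  [subst: {b:=(Bool -> List Bool), d:=(Bool -> List Bool)} | 1 pending]
  clash: Int vs (Bool -> List Bool)

Answer: FAIL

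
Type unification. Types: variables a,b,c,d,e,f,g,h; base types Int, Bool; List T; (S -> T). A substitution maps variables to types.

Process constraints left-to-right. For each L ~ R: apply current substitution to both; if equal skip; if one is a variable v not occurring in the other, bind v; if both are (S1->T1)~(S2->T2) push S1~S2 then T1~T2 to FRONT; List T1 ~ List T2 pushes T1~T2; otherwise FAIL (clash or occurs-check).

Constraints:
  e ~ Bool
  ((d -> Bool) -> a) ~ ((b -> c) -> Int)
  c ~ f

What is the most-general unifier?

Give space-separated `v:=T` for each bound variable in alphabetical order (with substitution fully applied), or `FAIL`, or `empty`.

step 1: unify e ~ Bool  [subst: {-} | 2 pending]
  bind e := Bool
step 2: unify ((d -> Bool) -> a) ~ ((b -> c) -> Int)  [subst: {e:=Bool} | 1 pending]
  -> decompose arrow: push (d -> Bool)~(b -> c), a~Int
step 3: unify (d -> Bool) ~ (b -> c)  [subst: {e:=Bool} | 2 pending]
  -> decompose arrow: push d~b, Bool~c
step 4: unify d ~ b  [subst: {e:=Bool} | 3 pending]
  bind d := b
step 5: unify Bool ~ c  [subst: {e:=Bool, d:=b} | 2 pending]
  bind c := Bool
step 6: unify a ~ Int  [subst: {e:=Bool, d:=b, c:=Bool} | 1 pending]
  bind a := Int
step 7: unify Bool ~ f  [subst: {e:=Bool, d:=b, c:=Bool, a:=Int} | 0 pending]
  bind f := Bool

Answer: a:=Int c:=Bool d:=b e:=Bool f:=Bool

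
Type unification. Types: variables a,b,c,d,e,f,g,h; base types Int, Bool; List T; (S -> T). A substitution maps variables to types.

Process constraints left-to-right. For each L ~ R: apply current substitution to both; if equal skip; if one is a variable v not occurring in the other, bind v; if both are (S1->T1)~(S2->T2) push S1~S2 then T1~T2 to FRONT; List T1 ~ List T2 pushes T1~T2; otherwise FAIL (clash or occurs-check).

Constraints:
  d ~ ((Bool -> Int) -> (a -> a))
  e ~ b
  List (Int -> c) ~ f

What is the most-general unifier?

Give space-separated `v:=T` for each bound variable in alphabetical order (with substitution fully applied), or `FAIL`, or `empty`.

Answer: d:=((Bool -> Int) -> (a -> a)) e:=b f:=List (Int -> c)

Derivation:
step 1: unify d ~ ((Bool -> Int) -> (a -> a))  [subst: {-} | 2 pending]
  bind d := ((Bool -> Int) -> (a -> a))
step 2: unify e ~ b  [subst: {d:=((Bool -> Int) -> (a -> a))} | 1 pending]
  bind e := b
step 3: unify List (Int -> c) ~ f  [subst: {d:=((Bool -> Int) -> (a -> a)), e:=b} | 0 pending]
  bind f := List (Int -> c)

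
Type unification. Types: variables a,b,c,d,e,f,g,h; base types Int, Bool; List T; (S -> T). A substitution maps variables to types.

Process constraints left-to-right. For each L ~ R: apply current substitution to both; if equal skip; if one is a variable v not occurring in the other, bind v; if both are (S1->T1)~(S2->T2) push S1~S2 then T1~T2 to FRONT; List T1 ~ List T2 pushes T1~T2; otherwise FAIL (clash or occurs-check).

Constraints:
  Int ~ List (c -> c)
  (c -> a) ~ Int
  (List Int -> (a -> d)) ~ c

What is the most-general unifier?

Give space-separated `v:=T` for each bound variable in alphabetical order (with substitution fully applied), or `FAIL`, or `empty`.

step 1: unify Int ~ List (c -> c)  [subst: {-} | 2 pending]
  clash: Int vs List (c -> c)

Answer: FAIL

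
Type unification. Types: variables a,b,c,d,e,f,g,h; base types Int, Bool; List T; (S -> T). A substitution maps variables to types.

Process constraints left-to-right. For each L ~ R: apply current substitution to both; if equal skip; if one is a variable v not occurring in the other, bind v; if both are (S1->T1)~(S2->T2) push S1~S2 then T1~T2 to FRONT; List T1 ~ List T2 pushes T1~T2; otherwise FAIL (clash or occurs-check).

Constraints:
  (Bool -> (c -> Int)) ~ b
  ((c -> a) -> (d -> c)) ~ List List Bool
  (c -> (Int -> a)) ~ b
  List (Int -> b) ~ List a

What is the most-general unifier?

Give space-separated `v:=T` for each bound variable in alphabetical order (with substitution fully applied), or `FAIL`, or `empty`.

Answer: FAIL

Derivation:
step 1: unify (Bool -> (c -> Int)) ~ b  [subst: {-} | 3 pending]
  bind b := (Bool -> (c -> Int))
step 2: unify ((c -> a) -> (d -> c)) ~ List List Bool  [subst: {b:=(Bool -> (c -> Int))} | 2 pending]
  clash: ((c -> a) -> (d -> c)) vs List List Bool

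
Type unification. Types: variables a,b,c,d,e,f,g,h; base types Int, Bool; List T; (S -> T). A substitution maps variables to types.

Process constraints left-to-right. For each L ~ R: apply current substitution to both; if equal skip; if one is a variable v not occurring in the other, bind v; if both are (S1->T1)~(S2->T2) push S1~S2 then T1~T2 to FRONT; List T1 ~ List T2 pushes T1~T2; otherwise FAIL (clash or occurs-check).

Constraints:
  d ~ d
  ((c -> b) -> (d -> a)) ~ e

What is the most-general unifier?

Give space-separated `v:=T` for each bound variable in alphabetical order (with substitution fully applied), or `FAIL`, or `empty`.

Answer: e:=((c -> b) -> (d -> a))

Derivation:
step 1: unify d ~ d  [subst: {-} | 1 pending]
  -> identical, skip
step 2: unify ((c -> b) -> (d -> a)) ~ e  [subst: {-} | 0 pending]
  bind e := ((c -> b) -> (d -> a))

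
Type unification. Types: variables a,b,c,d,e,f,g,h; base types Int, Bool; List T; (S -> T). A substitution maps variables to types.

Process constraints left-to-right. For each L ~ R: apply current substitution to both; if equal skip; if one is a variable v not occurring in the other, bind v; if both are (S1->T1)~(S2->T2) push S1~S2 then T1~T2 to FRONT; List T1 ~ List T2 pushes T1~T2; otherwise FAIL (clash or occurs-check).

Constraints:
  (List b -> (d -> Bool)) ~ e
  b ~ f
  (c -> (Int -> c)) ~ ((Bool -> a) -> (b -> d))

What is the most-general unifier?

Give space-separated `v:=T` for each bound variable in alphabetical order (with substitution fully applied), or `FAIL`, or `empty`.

step 1: unify (List b -> (d -> Bool)) ~ e  [subst: {-} | 2 pending]
  bind e := (List b -> (d -> Bool))
step 2: unify b ~ f  [subst: {e:=(List b -> (d -> Bool))} | 1 pending]
  bind b := f
step 3: unify (c -> (Int -> c)) ~ ((Bool -> a) -> (f -> d))  [subst: {e:=(List b -> (d -> Bool)), b:=f} | 0 pending]
  -> decompose arrow: push c~(Bool -> a), (Int -> c)~(f -> d)
step 4: unify c ~ (Bool -> a)  [subst: {e:=(List b -> (d -> Bool)), b:=f} | 1 pending]
  bind c := (Bool -> a)
step 5: unify (Int -> (Bool -> a)) ~ (f -> d)  [subst: {e:=(List b -> (d -> Bool)), b:=f, c:=(Bool -> a)} | 0 pending]
  -> decompose arrow: push Int~f, (Bool -> a)~d
step 6: unify Int ~ f  [subst: {e:=(List b -> (d -> Bool)), b:=f, c:=(Bool -> a)} | 1 pending]
  bind f := Int
step 7: unify (Bool -> a) ~ d  [subst: {e:=(List b -> (d -> Bool)), b:=f, c:=(Bool -> a), f:=Int} | 0 pending]
  bind d := (Bool -> a)

Answer: b:=Int c:=(Bool -> a) d:=(Bool -> a) e:=(List Int -> ((Bool -> a) -> Bool)) f:=Int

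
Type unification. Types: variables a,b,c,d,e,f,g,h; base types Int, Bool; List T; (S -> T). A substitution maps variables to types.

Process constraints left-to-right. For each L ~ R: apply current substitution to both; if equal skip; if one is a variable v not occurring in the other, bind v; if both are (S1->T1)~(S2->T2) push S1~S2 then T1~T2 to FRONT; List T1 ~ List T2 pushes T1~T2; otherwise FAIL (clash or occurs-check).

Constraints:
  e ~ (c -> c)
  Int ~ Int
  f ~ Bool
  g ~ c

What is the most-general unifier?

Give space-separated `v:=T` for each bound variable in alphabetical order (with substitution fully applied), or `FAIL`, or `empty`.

step 1: unify e ~ (c -> c)  [subst: {-} | 3 pending]
  bind e := (c -> c)
step 2: unify Int ~ Int  [subst: {e:=(c -> c)} | 2 pending]
  -> identical, skip
step 3: unify f ~ Bool  [subst: {e:=(c -> c)} | 1 pending]
  bind f := Bool
step 4: unify g ~ c  [subst: {e:=(c -> c), f:=Bool} | 0 pending]
  bind g := c

Answer: e:=(c -> c) f:=Bool g:=c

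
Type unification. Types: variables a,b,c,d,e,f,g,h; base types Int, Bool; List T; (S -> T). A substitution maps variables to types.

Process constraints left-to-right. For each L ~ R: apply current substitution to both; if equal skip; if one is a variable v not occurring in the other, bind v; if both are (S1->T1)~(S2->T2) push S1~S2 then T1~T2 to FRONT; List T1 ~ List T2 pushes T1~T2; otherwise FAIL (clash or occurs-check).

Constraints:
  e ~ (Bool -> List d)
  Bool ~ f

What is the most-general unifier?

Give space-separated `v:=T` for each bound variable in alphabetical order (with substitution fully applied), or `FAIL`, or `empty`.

Answer: e:=(Bool -> List d) f:=Bool

Derivation:
step 1: unify e ~ (Bool -> List d)  [subst: {-} | 1 pending]
  bind e := (Bool -> List d)
step 2: unify Bool ~ f  [subst: {e:=(Bool -> List d)} | 0 pending]
  bind f := Bool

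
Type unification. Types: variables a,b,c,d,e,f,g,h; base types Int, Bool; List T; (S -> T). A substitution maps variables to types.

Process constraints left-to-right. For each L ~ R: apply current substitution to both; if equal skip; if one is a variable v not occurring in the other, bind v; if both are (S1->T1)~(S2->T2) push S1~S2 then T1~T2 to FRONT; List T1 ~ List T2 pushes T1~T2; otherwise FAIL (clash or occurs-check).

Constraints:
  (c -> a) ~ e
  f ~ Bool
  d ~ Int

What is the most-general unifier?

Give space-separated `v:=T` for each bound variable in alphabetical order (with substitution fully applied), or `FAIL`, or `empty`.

Answer: d:=Int e:=(c -> a) f:=Bool

Derivation:
step 1: unify (c -> a) ~ e  [subst: {-} | 2 pending]
  bind e := (c -> a)
step 2: unify f ~ Bool  [subst: {e:=(c -> a)} | 1 pending]
  bind f := Bool
step 3: unify d ~ Int  [subst: {e:=(c -> a), f:=Bool} | 0 pending]
  bind d := Int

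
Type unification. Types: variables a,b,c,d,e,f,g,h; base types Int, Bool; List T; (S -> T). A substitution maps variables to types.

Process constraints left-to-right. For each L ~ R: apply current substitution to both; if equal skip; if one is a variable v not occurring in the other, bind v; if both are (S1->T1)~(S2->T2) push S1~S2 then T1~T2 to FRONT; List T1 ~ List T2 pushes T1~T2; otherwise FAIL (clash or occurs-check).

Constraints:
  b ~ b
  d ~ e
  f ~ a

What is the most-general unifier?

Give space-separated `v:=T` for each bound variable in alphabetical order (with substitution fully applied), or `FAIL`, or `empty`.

Answer: d:=e f:=a

Derivation:
step 1: unify b ~ b  [subst: {-} | 2 pending]
  -> identical, skip
step 2: unify d ~ e  [subst: {-} | 1 pending]
  bind d := e
step 3: unify f ~ a  [subst: {d:=e} | 0 pending]
  bind f := a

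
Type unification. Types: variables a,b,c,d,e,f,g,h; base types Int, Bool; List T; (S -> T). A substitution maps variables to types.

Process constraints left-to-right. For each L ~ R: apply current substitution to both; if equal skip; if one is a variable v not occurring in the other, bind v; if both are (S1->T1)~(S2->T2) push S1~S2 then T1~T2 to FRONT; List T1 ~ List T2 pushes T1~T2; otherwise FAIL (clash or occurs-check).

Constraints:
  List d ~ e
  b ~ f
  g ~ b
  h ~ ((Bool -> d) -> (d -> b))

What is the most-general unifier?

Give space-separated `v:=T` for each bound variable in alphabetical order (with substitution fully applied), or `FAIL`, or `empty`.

Answer: b:=f e:=List d g:=f h:=((Bool -> d) -> (d -> f))

Derivation:
step 1: unify List d ~ e  [subst: {-} | 3 pending]
  bind e := List d
step 2: unify b ~ f  [subst: {e:=List d} | 2 pending]
  bind b := f
step 3: unify g ~ f  [subst: {e:=List d, b:=f} | 1 pending]
  bind g := f
step 4: unify h ~ ((Bool -> d) -> (d -> f))  [subst: {e:=List d, b:=f, g:=f} | 0 pending]
  bind h := ((Bool -> d) -> (d -> f))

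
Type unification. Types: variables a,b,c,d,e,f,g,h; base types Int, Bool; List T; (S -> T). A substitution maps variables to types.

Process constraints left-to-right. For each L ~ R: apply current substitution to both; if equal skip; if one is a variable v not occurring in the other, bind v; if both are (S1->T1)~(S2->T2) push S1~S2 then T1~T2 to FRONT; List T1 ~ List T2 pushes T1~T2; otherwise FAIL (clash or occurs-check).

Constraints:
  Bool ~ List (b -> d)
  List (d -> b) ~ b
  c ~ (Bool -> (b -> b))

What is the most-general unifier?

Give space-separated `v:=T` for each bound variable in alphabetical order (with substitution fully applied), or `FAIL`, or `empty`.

Answer: FAIL

Derivation:
step 1: unify Bool ~ List (b -> d)  [subst: {-} | 2 pending]
  clash: Bool vs List (b -> d)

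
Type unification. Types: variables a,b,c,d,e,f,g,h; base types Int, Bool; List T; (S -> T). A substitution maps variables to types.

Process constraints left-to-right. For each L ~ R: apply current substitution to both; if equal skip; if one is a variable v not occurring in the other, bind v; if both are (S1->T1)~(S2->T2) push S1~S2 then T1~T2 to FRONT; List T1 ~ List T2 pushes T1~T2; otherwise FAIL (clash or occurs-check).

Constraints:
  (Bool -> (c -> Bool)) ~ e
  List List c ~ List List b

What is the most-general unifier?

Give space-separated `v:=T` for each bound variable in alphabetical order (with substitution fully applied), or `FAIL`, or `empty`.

Answer: c:=b e:=(Bool -> (b -> Bool))

Derivation:
step 1: unify (Bool -> (c -> Bool)) ~ e  [subst: {-} | 1 pending]
  bind e := (Bool -> (c -> Bool))
step 2: unify List List c ~ List List b  [subst: {e:=(Bool -> (c -> Bool))} | 0 pending]
  -> decompose List: push List c~List b
step 3: unify List c ~ List b  [subst: {e:=(Bool -> (c -> Bool))} | 0 pending]
  -> decompose List: push c~b
step 4: unify c ~ b  [subst: {e:=(Bool -> (c -> Bool))} | 0 pending]
  bind c := b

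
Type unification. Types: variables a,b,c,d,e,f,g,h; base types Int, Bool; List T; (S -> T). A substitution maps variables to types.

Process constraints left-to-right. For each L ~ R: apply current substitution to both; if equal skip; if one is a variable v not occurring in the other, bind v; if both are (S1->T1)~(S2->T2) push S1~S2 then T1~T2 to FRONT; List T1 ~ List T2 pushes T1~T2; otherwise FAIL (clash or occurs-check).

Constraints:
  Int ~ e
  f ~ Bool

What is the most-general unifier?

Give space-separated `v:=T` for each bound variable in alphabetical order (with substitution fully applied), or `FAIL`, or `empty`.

step 1: unify Int ~ e  [subst: {-} | 1 pending]
  bind e := Int
step 2: unify f ~ Bool  [subst: {e:=Int} | 0 pending]
  bind f := Bool

Answer: e:=Int f:=Bool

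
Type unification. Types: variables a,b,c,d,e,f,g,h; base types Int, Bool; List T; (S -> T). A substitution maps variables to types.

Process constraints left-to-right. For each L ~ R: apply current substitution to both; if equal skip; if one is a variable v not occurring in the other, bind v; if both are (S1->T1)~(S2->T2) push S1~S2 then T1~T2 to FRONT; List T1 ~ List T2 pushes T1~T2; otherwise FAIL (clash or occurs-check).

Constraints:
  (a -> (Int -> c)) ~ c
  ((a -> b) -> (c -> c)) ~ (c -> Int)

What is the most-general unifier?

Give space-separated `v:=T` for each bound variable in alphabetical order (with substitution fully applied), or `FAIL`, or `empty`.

Answer: FAIL

Derivation:
step 1: unify (a -> (Int -> c)) ~ c  [subst: {-} | 1 pending]
  occurs-check fail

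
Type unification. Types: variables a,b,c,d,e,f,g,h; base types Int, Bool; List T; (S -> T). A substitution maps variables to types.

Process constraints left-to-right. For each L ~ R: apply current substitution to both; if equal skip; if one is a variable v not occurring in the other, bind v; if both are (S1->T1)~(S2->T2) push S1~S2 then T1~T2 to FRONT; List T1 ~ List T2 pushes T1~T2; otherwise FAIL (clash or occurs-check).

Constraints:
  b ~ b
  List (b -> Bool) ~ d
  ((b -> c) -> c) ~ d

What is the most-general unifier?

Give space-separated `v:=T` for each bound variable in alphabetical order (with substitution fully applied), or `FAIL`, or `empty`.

Answer: FAIL

Derivation:
step 1: unify b ~ b  [subst: {-} | 2 pending]
  -> identical, skip
step 2: unify List (b -> Bool) ~ d  [subst: {-} | 1 pending]
  bind d := List (b -> Bool)
step 3: unify ((b -> c) -> c) ~ List (b -> Bool)  [subst: {d:=List (b -> Bool)} | 0 pending]
  clash: ((b -> c) -> c) vs List (b -> Bool)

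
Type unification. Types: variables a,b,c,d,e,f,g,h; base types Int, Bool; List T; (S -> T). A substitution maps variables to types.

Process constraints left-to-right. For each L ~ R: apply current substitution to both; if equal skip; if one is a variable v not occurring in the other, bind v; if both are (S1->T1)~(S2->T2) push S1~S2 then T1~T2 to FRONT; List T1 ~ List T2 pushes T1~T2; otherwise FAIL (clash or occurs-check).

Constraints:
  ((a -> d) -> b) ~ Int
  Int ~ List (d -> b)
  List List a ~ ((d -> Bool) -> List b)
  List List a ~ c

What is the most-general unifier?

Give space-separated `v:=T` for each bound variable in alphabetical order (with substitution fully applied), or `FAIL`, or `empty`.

Answer: FAIL

Derivation:
step 1: unify ((a -> d) -> b) ~ Int  [subst: {-} | 3 pending]
  clash: ((a -> d) -> b) vs Int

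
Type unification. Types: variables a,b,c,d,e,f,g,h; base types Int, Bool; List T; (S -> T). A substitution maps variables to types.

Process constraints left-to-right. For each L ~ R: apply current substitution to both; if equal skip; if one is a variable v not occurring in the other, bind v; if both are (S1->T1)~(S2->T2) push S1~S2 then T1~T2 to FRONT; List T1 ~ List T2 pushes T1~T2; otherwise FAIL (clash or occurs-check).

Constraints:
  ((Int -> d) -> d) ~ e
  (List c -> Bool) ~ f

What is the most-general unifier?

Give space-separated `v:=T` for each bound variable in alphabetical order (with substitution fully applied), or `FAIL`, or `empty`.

step 1: unify ((Int -> d) -> d) ~ e  [subst: {-} | 1 pending]
  bind e := ((Int -> d) -> d)
step 2: unify (List c -> Bool) ~ f  [subst: {e:=((Int -> d) -> d)} | 0 pending]
  bind f := (List c -> Bool)

Answer: e:=((Int -> d) -> d) f:=(List c -> Bool)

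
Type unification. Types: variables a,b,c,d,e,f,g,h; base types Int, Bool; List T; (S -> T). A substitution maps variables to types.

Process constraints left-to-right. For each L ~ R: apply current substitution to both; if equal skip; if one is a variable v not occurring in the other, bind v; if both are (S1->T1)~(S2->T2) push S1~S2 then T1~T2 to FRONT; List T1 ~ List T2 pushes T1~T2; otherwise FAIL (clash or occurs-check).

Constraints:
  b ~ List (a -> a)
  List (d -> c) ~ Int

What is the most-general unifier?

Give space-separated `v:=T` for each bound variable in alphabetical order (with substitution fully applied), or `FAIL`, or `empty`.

Answer: FAIL

Derivation:
step 1: unify b ~ List (a -> a)  [subst: {-} | 1 pending]
  bind b := List (a -> a)
step 2: unify List (d -> c) ~ Int  [subst: {b:=List (a -> a)} | 0 pending]
  clash: List (d -> c) vs Int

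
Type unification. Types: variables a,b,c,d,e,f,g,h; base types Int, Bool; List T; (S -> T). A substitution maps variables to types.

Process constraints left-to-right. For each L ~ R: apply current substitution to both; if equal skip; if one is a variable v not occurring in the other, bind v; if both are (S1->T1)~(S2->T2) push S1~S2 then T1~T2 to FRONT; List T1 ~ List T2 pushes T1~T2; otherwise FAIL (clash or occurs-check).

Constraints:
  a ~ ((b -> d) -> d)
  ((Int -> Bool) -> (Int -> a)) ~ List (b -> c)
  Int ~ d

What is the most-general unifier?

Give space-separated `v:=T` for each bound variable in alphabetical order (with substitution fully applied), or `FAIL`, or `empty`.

step 1: unify a ~ ((b -> d) -> d)  [subst: {-} | 2 pending]
  bind a := ((b -> d) -> d)
step 2: unify ((Int -> Bool) -> (Int -> ((b -> d) -> d))) ~ List (b -> c)  [subst: {a:=((b -> d) -> d)} | 1 pending]
  clash: ((Int -> Bool) -> (Int -> ((b -> d) -> d))) vs List (b -> c)

Answer: FAIL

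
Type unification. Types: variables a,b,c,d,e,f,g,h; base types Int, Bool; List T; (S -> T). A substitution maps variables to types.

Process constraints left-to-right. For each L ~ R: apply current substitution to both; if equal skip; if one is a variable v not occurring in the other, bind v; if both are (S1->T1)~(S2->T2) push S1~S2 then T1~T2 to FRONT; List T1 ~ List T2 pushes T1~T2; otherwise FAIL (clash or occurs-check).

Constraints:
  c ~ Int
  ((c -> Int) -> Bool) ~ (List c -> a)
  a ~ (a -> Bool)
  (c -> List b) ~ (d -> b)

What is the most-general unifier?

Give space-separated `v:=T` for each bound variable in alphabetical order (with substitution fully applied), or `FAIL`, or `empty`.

step 1: unify c ~ Int  [subst: {-} | 3 pending]
  bind c := Int
step 2: unify ((Int -> Int) -> Bool) ~ (List Int -> a)  [subst: {c:=Int} | 2 pending]
  -> decompose arrow: push (Int -> Int)~List Int, Bool~a
step 3: unify (Int -> Int) ~ List Int  [subst: {c:=Int} | 3 pending]
  clash: (Int -> Int) vs List Int

Answer: FAIL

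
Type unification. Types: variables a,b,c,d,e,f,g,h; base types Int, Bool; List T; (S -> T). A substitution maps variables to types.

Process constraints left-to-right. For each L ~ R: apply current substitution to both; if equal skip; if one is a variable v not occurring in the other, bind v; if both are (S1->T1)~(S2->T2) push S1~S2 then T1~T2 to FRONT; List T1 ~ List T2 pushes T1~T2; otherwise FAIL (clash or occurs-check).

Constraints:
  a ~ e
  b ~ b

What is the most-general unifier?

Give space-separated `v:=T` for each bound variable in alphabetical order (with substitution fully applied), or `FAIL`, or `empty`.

Answer: a:=e

Derivation:
step 1: unify a ~ e  [subst: {-} | 1 pending]
  bind a := e
step 2: unify b ~ b  [subst: {a:=e} | 0 pending]
  -> identical, skip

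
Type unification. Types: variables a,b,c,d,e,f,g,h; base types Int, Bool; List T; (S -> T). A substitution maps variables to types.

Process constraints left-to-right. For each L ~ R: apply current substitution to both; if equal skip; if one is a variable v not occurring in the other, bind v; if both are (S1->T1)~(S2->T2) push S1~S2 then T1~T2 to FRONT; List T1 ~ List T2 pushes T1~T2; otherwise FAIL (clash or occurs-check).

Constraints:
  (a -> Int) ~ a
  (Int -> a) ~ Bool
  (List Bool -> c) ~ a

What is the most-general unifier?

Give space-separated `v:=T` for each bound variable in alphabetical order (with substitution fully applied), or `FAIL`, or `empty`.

step 1: unify (a -> Int) ~ a  [subst: {-} | 2 pending]
  occurs-check fail

Answer: FAIL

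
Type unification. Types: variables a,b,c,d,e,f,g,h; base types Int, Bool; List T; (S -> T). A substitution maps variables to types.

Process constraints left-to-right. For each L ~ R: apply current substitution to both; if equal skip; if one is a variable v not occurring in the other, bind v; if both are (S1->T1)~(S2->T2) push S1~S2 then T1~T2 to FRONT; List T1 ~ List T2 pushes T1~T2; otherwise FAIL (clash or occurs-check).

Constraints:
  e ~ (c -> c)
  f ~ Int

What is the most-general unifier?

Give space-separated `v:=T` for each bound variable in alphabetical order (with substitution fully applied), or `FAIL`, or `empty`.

Answer: e:=(c -> c) f:=Int

Derivation:
step 1: unify e ~ (c -> c)  [subst: {-} | 1 pending]
  bind e := (c -> c)
step 2: unify f ~ Int  [subst: {e:=(c -> c)} | 0 pending]
  bind f := Int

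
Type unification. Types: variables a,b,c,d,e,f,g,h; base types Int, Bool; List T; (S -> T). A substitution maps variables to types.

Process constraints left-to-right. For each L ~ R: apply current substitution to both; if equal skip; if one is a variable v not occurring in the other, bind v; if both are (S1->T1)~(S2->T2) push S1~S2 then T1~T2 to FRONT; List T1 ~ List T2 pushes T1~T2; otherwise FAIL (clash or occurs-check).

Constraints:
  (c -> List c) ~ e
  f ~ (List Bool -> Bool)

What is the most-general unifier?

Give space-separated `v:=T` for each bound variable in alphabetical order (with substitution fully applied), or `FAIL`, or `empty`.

Answer: e:=(c -> List c) f:=(List Bool -> Bool)

Derivation:
step 1: unify (c -> List c) ~ e  [subst: {-} | 1 pending]
  bind e := (c -> List c)
step 2: unify f ~ (List Bool -> Bool)  [subst: {e:=(c -> List c)} | 0 pending]
  bind f := (List Bool -> Bool)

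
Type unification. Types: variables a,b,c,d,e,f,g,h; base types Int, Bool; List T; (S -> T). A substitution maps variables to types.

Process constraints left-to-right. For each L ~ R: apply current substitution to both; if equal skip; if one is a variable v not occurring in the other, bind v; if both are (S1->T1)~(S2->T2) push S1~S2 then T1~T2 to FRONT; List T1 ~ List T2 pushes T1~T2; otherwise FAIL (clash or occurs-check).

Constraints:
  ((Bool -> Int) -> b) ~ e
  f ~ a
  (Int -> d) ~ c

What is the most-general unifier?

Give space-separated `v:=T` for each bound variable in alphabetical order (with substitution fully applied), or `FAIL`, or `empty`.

step 1: unify ((Bool -> Int) -> b) ~ e  [subst: {-} | 2 pending]
  bind e := ((Bool -> Int) -> b)
step 2: unify f ~ a  [subst: {e:=((Bool -> Int) -> b)} | 1 pending]
  bind f := a
step 3: unify (Int -> d) ~ c  [subst: {e:=((Bool -> Int) -> b), f:=a} | 0 pending]
  bind c := (Int -> d)

Answer: c:=(Int -> d) e:=((Bool -> Int) -> b) f:=a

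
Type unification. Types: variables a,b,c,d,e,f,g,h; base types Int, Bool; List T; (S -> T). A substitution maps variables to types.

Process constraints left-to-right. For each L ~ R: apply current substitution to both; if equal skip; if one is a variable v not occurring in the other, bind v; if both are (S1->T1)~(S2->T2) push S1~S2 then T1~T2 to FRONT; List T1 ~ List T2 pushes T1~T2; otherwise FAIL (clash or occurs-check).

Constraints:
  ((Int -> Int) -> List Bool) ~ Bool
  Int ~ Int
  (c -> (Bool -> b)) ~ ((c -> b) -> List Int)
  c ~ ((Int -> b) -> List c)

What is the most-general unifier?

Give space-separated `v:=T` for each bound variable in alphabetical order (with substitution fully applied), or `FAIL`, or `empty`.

step 1: unify ((Int -> Int) -> List Bool) ~ Bool  [subst: {-} | 3 pending]
  clash: ((Int -> Int) -> List Bool) vs Bool

Answer: FAIL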